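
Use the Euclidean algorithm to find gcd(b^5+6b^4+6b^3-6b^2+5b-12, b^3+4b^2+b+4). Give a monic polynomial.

b^3+4b^2+b+4

Euclidean algorithm in ℚ[b]:
  b^5+6b^4+6b^3-6b^2+5b-12 = (b^2+2b-3)(b^3+4b^2+b+4) + (0)
The last nonzero remainder b^3+4b^2+b+4 is already monic.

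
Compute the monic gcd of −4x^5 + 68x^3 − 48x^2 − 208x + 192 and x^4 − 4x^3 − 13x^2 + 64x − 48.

x^3 − 13x + 12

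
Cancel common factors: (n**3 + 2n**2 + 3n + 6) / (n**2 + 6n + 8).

Repeated division with remainder:
  n**3 + 2n**2 + 3n + 6 = (n - 4)(n**2 + 6n + 8) + (19n + 38)
  n**2 + 6n + 8 = ((1/19)n + 4/19)(19n + 38) + (0)
Last nonzero remainder: 19n + 38. Dividing through by 19 gives the monic gcd n + 2.
Cancel n + 2 from numerator and denominator to get the reduced form.

(n**2 + 3)/(n + 4)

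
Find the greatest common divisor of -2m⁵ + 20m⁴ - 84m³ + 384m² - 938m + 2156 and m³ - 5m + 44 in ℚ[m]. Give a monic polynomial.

m² - 4m + 11

By polynomial division,
  -2m⁵ + 20m⁴ - 84m³ + 384m² - 938m + 2156 = (-2m² + 20m - 94)(m³ - 5m + 44) + (572m² - 2288m + 6292)
  m³ - 5m + 44 = ((1/572)m + 1/143)(572m² - 2288m + 6292) + (0)
Last nonzero remainder: 572m² - 2288m + 6292. Dividing through by 572 gives the monic gcd m² - 4m + 11.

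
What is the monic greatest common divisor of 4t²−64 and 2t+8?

By polynomial division,
  4t²−64 = (2t−8)(2t+8) + (0)
Last nonzero remainder: 2t+8. Dividing through by 2 gives the monic gcd t+4.

t+4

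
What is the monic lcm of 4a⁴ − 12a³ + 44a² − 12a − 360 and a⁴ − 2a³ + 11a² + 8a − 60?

Repeated division with remainder:
  4a⁴ − 12a³ + 44a² − 12a − 360 = (4)(a⁴ − 2a³ + 11a² + 8a − 60) + (−4a³ − 44a − 120)
  a⁴ − 2a³ + 11a² + 8a − 60 = (−(1/4)a + 1/2)(−4a³ − 44a − 120) + (0)
Last nonzero remainder: −4a³ − 44a − 120. Dividing through by −4 gives the monic gcd a³ + 11a + 30.
Then lcm(f, g) = f·g / gcd(f, g); expanding and making the result monic gives the answer.

a⁵ − 5a⁴ + 17a³ − 25a² − 84a + 180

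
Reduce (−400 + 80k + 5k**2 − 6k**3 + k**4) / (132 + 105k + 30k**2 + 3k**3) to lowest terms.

(−100 + 45k − 10k**2 + k**3)/(33 + 18k + 3k**2)

By polynomial division,
  k**4 − 6k**3 + 5k**2 + 80k − 400 = ((1/3)k − 16/3)(3k**3 + 30k**2 + 105k + 132) + (130k**2 + 596k + 304)
  3k**3 + 30k**2 + 105k + 132 = ((3/130)k + 528/4225)(130k**2 + 596k + 304) + ((99297/4225)k + 397188/4225)
  130k**2 + 596k + 304 = ((549250/99297)k + 321100/99297)((99297/4225)k + 397188/4225) + (0)
Last nonzero remainder: (99297/4225)k + 397188/4225. Dividing through by 99297/4225 gives the monic gcd k + 4.
Cancel k + 4 from numerator and denominator to get the reduced form.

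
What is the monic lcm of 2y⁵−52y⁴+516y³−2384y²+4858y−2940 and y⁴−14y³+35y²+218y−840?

By polynomial division,
  2y⁵−52y⁴+516y³−2384y²+4858y−2940 = (2y−24)(y⁴−14y³+35y²+218y−840) + (110y³−1980y²+11770y−23100)
  y⁴−14y³+35y²+218y−840 = ((1/110)y+2/55)(110y³−1980y²+11770y−23100) + (0)
Last nonzero remainder: 110y³−1980y²+11770y−23100. Dividing through by 110 gives the monic gcd y³−18y²+107y−210.
Then lcm(f, g) = f·g / gcd(f, g); expanding and making the result monic gives the answer.

y⁶−22y⁵+154y⁴−160y³−2339y²+8246y−5880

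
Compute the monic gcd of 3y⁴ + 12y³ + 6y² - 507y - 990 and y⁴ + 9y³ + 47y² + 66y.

y³ + 9y² + 47y + 66

By polynomial division,
  3y⁴ + 12y³ + 6y² - 507y - 990 = (3)(y⁴ + 9y³ + 47y² + 66y) + (-15y³ - 135y² - 705y - 990)
  y⁴ + 9y³ + 47y² + 66y = (-(1/15)y)(-15y³ - 135y² - 705y - 990) + (0)
Last nonzero remainder: -15y³ - 135y² - 705y - 990. Dividing through by -15 gives the monic gcd y³ + 9y² + 47y + 66.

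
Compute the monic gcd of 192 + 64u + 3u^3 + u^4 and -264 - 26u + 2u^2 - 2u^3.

4 + u

By polynomial division,
  u^4 + 3u^3 + 64u + 192 = (-(1/2)u - 2)(-2u^3 + 2u^2 - 26u - 264) + (-9u^2 - 120u - 336)
  -2u^3 + 2u^2 - 26u - 264 = ((2/9)u - 86/27)(-9u^2 - 120u - 336) + (-(3002/9)u - 12008/9)
  -9u^2 - 120u - 336 = ((81/3002)u + 378/1501)(-(3002/9)u - 12008/9) + (0)
Last nonzero remainder: -(3002/9)u - 12008/9. Dividing through by -3002/9 gives the monic gcd u + 4.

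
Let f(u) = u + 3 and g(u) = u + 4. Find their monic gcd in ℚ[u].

Euclidean algorithm in ℚ[u]:
  u + 3 = (u + 4) + (-1)
  u + 4 = (-u - 4)(-1) + (0)
The last nonzero remainder is the constant -1, so the polynomials are coprime and gcd = 1.

1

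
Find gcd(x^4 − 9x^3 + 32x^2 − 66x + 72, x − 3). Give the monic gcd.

x − 3

Apply the Euclidean algorithm:
  x^4 − 9x^3 + 32x^2 − 66x + 72 = (x^3 − 6x^2 + 14x − 24)(x − 3) + (0)
The last nonzero remainder x − 3 is already monic.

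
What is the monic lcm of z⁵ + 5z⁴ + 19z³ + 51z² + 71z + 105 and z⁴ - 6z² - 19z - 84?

z⁶ + z⁵ - z⁴ - 25z³ - 133z² - 179z - 420

Apply the Euclidean algorithm:
  z⁵ + 5z⁴ + 19z³ + 51z² + 71z + 105 = (z + 5)(z⁴ - 6z² - 19z - 84) + (25z³ + 100z² + 250z + 525)
  z⁴ - 6z² - 19z - 84 = ((1/25)z - 4/25)(25z³ + 100z² + 250z + 525) + (0)
Last nonzero remainder: 25z³ + 100z² + 250z + 525. Dividing through by 25 gives the monic gcd z³ + 4z² + 10z + 21.
Then lcm(f, g) = f·g / gcd(f, g); expanding and making the result monic gives the answer.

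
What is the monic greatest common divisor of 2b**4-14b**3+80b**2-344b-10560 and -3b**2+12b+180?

b**2-4b-60

Apply the Euclidean algorithm:
  2b**4-14b**3+80b**2-344b-10560 = (-(2/3)b**2+2b-176/3)(-3b**2+12b+180) + (0)
Last nonzero remainder: -3b**2+12b+180. Dividing through by -3 gives the monic gcd b**2-4b-60.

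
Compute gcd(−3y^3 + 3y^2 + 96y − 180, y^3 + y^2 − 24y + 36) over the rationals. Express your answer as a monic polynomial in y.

y^2 + 4y − 12

Apply the Euclidean algorithm:
  −3y^3 + 3y^2 + 96y − 180 = (−3)(y^3 + y^2 − 24y + 36) + (6y^2 + 24y − 72)
  y^3 + y^2 − 24y + 36 = ((1/6)y − 1/2)(6y^2 + 24y − 72) + (0)
Last nonzero remainder: 6y^2 + 24y − 72. Dividing through by 6 gives the monic gcd y^2 + 4y − 12.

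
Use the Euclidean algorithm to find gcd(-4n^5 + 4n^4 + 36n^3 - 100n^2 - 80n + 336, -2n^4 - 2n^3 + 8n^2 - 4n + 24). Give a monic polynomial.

n^2 + n - 6

Repeated division with remainder:
  -4n^5 + 4n^4 + 36n^3 - 100n^2 - 80n + 336 = (2n - 4)(-2n^4 - 2n^3 + 8n^2 - 4n + 24) + (12n^3 - 60n^2 - 144n + 432)
  -2n^4 - 2n^3 + 8n^2 - 4n + 24 = (-(1/6)n - 1)(12n^3 - 60n^2 - 144n + 432) + (-76n^2 - 76n + 456)
  12n^3 - 60n^2 - 144n + 432 = (-(3/19)n + 18/19)(-76n^2 - 76n + 456) + (0)
Last nonzero remainder: -76n^2 - 76n + 456. Dividing through by -76 gives the monic gcd n^2 + n - 6.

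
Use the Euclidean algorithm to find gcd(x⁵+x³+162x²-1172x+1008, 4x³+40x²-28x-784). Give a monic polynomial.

x²+3x-28

Apply the Euclidean algorithm:
  x⁵+x³+162x²-1172x+1008 = ((1/4)x²-(5/2)x+27)(4x³+40x²-28x-784) + (-792x²-2376x+22176)
  4x³+40x²-28x-784 = (-(1/198)x-7/198)(-792x²-2376x+22176) + (0)
Last nonzero remainder: -792x²-2376x+22176. Dividing through by -792 gives the monic gcd x²+3x-28.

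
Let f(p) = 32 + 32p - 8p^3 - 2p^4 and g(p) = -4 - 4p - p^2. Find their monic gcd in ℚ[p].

By polynomial division,
  -2p^4 - 8p^3 + 32p + 32 = (2p^2 - 8)(-p^2 - 4p - 4) + (0)
Last nonzero remainder: -p^2 - 4p - 4. Dividing through by -1 gives the monic gcd p^2 + 4p + 4.

4 + 4p + p^2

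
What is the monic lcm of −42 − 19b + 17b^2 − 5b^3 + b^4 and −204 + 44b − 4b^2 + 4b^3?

−714 − 407b + 209b^2 − 70b^3 + 24b^4 − 3b^5 + b^6

By polynomial division,
  b^4 − 5b^3 + 17b^2 − 19b − 42 = ((1/4)b − 1)(4b^3 − 4b^2 + 44b − 204) + (2b^2 + 76b − 246)
  4b^3 − 4b^2 + 44b − 204 = (2b − 78)(2b^2 + 76b − 246) + (6464b − 19392)
  2b^2 + 76b − 246 = ((1/3232)b + 41/3232)(6464b − 19392) + (0)
Last nonzero remainder: 6464b − 19392. Dividing through by 6464 gives the monic gcd b − 3.
Then lcm(f, g) = f·g / gcd(f, g); expanding and making the result monic gives the answer.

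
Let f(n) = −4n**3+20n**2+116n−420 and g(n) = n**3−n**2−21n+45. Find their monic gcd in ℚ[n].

n**2+2n−15

Repeated division with remainder:
  −4n**3+20n**2+116n−420 = (−4)(n**3−n**2−21n+45) + (16n**2+32n−240)
  n**3−n**2−21n+45 = ((1/16)n−3/16)(16n**2+32n−240) + (0)
Last nonzero remainder: 16n**2+32n−240. Dividing through by 16 gives the monic gcd n**2+2n−15.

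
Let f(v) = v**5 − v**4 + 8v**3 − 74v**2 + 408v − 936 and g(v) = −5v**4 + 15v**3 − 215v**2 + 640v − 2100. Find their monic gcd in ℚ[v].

v**2 − 4v + 12

Repeated division with remainder:
  v**5 − v**4 + 8v**3 − 74v**2 + 408v − 936 = (−(1/5)v − 2/5)(−5v**4 + 15v**3 − 215v**2 + 640v − 2100) + (−29v**3 − 32v**2 + 244v − 1776)
  −5v**4 + 15v**3 − 215v**2 + 640v − 2100 = ((5/29)v − 595/841)(−29v**3 − 32v**2 + 244v − 1776) + (−(235235/841)v**2 + (940940/841)v − 2822820/841)
  −29v**3 − 32v**2 + 244v − 1776 = ((24389/235235)v + 124468/235235)(−(235235/841)v**2 + (940940/841)v − 2822820/841) + (0)
Last nonzero remainder: −(235235/841)v**2 + (940940/841)v − 2822820/841. Dividing through by −235235/841 gives the monic gcd v**2 − 4v + 12.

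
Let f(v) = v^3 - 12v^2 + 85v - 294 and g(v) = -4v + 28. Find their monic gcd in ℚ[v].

By polynomial division,
  v^3 - 12v^2 + 85v - 294 = (-(1/4)v^2 + (5/4)v - 25/2)(-4v + 28) + (56)
  -4v + 28 = (-(1/14)v + 1/2)(56) + (0)
The last nonzero remainder is the constant 56, so the polynomials are coprime and gcd = 1.

1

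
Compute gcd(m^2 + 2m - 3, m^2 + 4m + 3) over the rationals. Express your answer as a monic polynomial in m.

m + 3

By polynomial division,
  m^2 + 2m - 3 = (m^2 + 4m + 3) + (-2m - 6)
  m^2 + 4m + 3 = (-(1/2)m - 1/2)(-2m - 6) + (0)
Last nonzero remainder: -2m - 6. Dividing through by -2 gives the monic gcd m + 3.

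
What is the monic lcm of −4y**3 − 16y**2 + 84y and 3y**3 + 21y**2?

y**4 + 4y**3 − 21y**2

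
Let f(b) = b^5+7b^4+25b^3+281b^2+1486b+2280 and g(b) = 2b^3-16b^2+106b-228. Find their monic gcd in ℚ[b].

Apply the Euclidean algorithm:
  b^5+7b^4+25b^3+281b^2+1486b+2280 = ((1/2)b^2+(15/2)b+46)(2b^3-16b^2+106b-228) + (336b^2-1680b+12768)
  2b^3-16b^2+106b-228 = ((1/168)b-1/56)(336b^2-1680b+12768) + (0)
Last nonzero remainder: 336b^2-1680b+12768. Dividing through by 336 gives the monic gcd b^2-5b+38.

b^2-5b+38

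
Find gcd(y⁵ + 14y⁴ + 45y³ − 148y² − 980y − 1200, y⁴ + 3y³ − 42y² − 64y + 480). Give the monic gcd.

y³ + 7y² − 14y − 120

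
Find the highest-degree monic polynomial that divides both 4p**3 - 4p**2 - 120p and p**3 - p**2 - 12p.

p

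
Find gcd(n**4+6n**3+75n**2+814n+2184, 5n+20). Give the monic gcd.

n+4

Apply the Euclidean algorithm:
  n**4+6n**3+75n**2+814n+2184 = ((1/5)n**3+(2/5)n**2+(67/5)n+546/5)(5n+20) + (0)
Last nonzero remainder: 5n+20. Dividing through by 5 gives the monic gcd n+4.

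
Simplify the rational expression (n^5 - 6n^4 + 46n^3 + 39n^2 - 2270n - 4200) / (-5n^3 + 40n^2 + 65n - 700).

(-n^3 + 3n^2 - 65n - 150)/(5n - 25)

Repeated division with remainder:
  n^5 - 6n^4 + 46n^3 + 39n^2 - 2270n - 4200 = (-(1/5)n^2 - (2/5)n - 15)(-5n^3 + 40n^2 + 65n - 700) + (525n^2 - 1575n - 14700)
  -5n^3 + 40n^2 + 65n - 700 = (-(1/105)n + 1/21)(525n^2 - 1575n - 14700) + (0)
Last nonzero remainder: 525n^2 - 1575n - 14700. Dividing through by 525 gives the monic gcd n^2 - 3n - 28.
Cancel n^2 - 3n - 28 from numerator and denominator to get the reduced form.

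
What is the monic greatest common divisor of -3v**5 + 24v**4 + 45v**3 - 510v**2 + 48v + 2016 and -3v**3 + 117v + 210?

v**2 - 5v - 14

Repeated division with remainder:
  -3v**5 + 24v**4 + 45v**3 - 510v**2 + 48v + 2016 = (v**2 - 8v + 24)(-3v**3 + 117v + 210) + (216v**2 - 1080v - 3024)
  -3v**3 + 117v + 210 = (-(1/72)v - 5/72)(216v**2 - 1080v - 3024) + (0)
Last nonzero remainder: 216v**2 - 1080v - 3024. Dividing through by 216 gives the monic gcd v**2 - 5v - 14.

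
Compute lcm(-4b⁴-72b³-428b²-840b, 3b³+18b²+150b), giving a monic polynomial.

b⁶+24b⁵+265b⁴+1752b³+6610b²+10500b

Repeated division with remainder:
  -4b⁴-72b³-428b²-840b = (-(4/3)b-16)(3b³+18b²+150b) + (60b²+1560b)
  3b³+18b²+150b = ((1/20)b-1)(60b²+1560b) + (1710b)
  60b²+1560b = ((2/57)b+52/57)(1710b) + (0)
Last nonzero remainder: 1710b. Dividing through by 1710 gives the monic gcd b.
Then lcm(f, g) = f·g / gcd(f, g); expanding and making the result monic gives the answer.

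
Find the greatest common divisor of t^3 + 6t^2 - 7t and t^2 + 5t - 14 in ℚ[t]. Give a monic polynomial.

t + 7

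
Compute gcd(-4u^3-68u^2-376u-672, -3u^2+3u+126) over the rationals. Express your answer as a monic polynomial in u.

u+6

Repeated division with remainder:
  -4u^3-68u^2-376u-672 = ((4/3)u+24)(-3u^2+3u+126) + (-616u-3696)
  -3u^2+3u+126 = ((3/616)u-3/88)(-616u-3696) + (0)
Last nonzero remainder: -616u-3696. Dividing through by -616 gives the monic gcd u+6.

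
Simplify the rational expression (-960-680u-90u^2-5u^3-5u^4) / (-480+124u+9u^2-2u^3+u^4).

(-30-25u-5u^2)/(-15+2u+u^2)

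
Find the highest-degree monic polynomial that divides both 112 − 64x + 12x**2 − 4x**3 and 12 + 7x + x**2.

1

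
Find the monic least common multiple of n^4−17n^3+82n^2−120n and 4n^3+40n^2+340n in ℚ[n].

Repeated division with remainder:
  n^4−17n^3+82n^2−120n = ((1/4)n−27/4)(4n^3+40n^2+340n) + (267n^2+2175n)
  4n^3+40n^2+340n = ((4/267)n+220/7921)(267n^2+2175n) + ((2214640/7921)n)
  267n^2+2175n = ((2114907/2214640)n+3445635/442928)((2214640/7921)n) + (0)
Last nonzero remainder: (2214640/7921)n. Dividing through by 2214640/7921 gives the monic gcd n.
Then lcm(f, g) = f·g / gcd(f, g); expanding and making the result monic gives the answer.

n^6−7n^5−3n^4−745n^3+5770n^2−10200n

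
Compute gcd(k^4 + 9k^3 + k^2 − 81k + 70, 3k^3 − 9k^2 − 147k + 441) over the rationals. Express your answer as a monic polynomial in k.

k + 7

Apply the Euclidean algorithm:
  k^4 + 9k^3 + k^2 − 81k + 70 = ((1/3)k + 4)(3k^3 − 9k^2 − 147k + 441) + (86k^2 + 360k − 1694)
  3k^3 − 9k^2 − 147k + 441 = ((3/86)k − 927/3698)(86k^2 + 360k − 1694) + ((4320/1849)k + 30240/1849)
  86k^2 + 360k − 1694 = ((79507/2160)k − 223729/2160)((4320/1849)k + 30240/1849) + (0)
Last nonzero remainder: (4320/1849)k + 30240/1849. Dividing through by 4320/1849 gives the monic gcd k + 7.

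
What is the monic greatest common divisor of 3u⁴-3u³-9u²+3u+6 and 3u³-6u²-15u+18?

Apply the Euclidean algorithm:
  3u⁴-3u³-9u²+3u+6 = (u+1)(3u³-6u²-15u+18) + (12u²-12)
  3u³-6u²-15u+18 = ((1/4)u-1/2)(12u²-12) + (-12u+12)
  12u²-12 = (-u-1)(-12u+12) + (0)
Last nonzero remainder: -12u+12. Dividing through by -12 gives the monic gcd u-1.

u-1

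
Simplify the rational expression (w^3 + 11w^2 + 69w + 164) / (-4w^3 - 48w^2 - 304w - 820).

(-w - 4)/(4w + 20)

By polynomial division,
  w^3 + 11w^2 + 69w + 164 = (-1/4)(-4w^3 - 48w^2 - 304w - 820) + (-w^2 - 7w - 41)
  -4w^3 - 48w^2 - 304w - 820 = (4w + 20)(-w^2 - 7w - 41) + (0)
Last nonzero remainder: -w^2 - 7w - 41. Dividing through by -1 gives the monic gcd w^2 + 7w + 41.
Cancel w^2 + 7w + 41 from numerator and denominator to get the reduced form.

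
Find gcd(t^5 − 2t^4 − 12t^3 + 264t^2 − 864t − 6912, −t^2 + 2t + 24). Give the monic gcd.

Apply the Euclidean algorithm:
  t^5 − 2t^4 − 12t^3 + 264t^2 − 864t − 6912 = (−t^3 − 12t − 288)(−t^2 + 2t + 24) + (0)
Last nonzero remainder: −t^2 + 2t + 24. Dividing through by −1 gives the monic gcd t^2 − 2t − 24.

t^2 − 2t − 24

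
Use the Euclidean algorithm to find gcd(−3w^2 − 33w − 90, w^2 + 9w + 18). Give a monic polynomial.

w + 6

Repeated division with remainder:
  −3w^2 − 33w − 90 = (−3)(w^2 + 9w + 18) + (−6w − 36)
  w^2 + 9w + 18 = (−(1/6)w − 1/2)(−6w − 36) + (0)
Last nonzero remainder: −6w − 36. Dividing through by −6 gives the monic gcd w + 6.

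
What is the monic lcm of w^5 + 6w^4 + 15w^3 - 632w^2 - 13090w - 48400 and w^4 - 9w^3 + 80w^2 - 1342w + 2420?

Repeated division with remainder:
  w^5 + 6w^4 + 15w^3 - 632w^2 - 13090w - 48400 = (w + 15)(w^4 - 9w^3 + 80w^2 - 1342w + 2420) + (70w^3 - 490w^2 + 4620w - 84700)
  w^4 - 9w^3 + 80w^2 - 1342w + 2420 = ((1/70)w - 1/35)(70w^3 - 490w^2 + 4620w - 84700) + (0)
Last nonzero remainder: 70w^3 - 490w^2 + 4620w - 84700. Dividing through by 70 gives the monic gcd w^3 - 7w^2 + 66w - 1210.
Then lcm(f, g) = f·g / gcd(f, g); expanding and making the result monic gives the answer.

w^6 + 4w^5 + 3w^4 - 662w^3 - 11826w^2 - 22220w + 96800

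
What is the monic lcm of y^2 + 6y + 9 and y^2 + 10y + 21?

y^3 + 13y^2 + 51y + 63

By polynomial division,
  y^2 + 6y + 9 = (y^2 + 10y + 21) + (−4y − 12)
  y^2 + 10y + 21 = (−(1/4)y − 7/4)(−4y − 12) + (0)
Last nonzero remainder: −4y − 12. Dividing through by −4 gives the monic gcd y + 3.
Then lcm(f, g) = f·g / gcd(f, g); expanding and making the result monic gives the answer.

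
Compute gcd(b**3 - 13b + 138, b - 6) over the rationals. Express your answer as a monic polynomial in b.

By polynomial division,
  b**3 - 13b + 138 = (b**2 + 6b + 23)(b - 6) + (276)
  b - 6 = ((1/276)b - 1/46)(276) + (0)
The last nonzero remainder is the constant 276, so the polynomials are coprime and gcd = 1.

1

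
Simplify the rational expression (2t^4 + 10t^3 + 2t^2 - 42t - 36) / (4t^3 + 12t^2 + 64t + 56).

(t^3 + 4t^2 - 3t - 18)/(2t^2 + 4t + 28)

By polynomial division,
  2t^4 + 10t^3 + 2t^2 - 42t - 36 = ((1/2)t + 1)(4t^3 + 12t^2 + 64t + 56) + (-42t^2 - 134t - 92)
  4t^3 + 12t^2 + 64t + 56 = (-(2/21)t + 8/441)(-42t^2 - 134t - 92) + ((25432/441)t + 25432/441)
  -42t^2 - 134t - 92 = (-(9261/12716)t - 10143/6358)((25432/441)t + 25432/441) + (0)
Last nonzero remainder: (25432/441)t + 25432/441. Dividing through by 25432/441 gives the monic gcd t + 1.
Cancel t + 1 from numerator and denominator to get the reduced form.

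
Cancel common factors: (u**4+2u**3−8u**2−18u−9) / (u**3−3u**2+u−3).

Euclidean algorithm in ℚ[u]:
  u**4+2u**3−8u**2−18u−9 = (u+5)(u**3−3u**2+u−3) + (6u**2−20u+6)
  u**3−3u**2+u−3 = ((1/6)u+1/18)(6u**2−20u+6) + ((10/9)u−10/3)
  6u**2−20u+6 = ((27/5)u−9/5)((10/9)u−10/3) + (0)
Last nonzero remainder: (10/9)u−10/3. Dividing through by 10/9 gives the monic gcd u−3.
Cancel u−3 from numerator and denominator to get the reduced form.

(u**3+5u**2+7u+3)/(u**2+1)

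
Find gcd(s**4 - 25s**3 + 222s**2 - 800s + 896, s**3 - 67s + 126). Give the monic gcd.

s**2 - 9s + 14

Repeated division with remainder:
  s**4 - 25s**3 + 222s**2 - 800s + 896 = (s - 25)(s**3 - 67s + 126) + (289s**2 - 2601s + 4046)
  s**3 - 67s + 126 = ((1/289)s + 9/289)(289s**2 - 2601s + 4046) + (0)
Last nonzero remainder: 289s**2 - 2601s + 4046. Dividing through by 289 gives the monic gcd s**2 - 9s + 14.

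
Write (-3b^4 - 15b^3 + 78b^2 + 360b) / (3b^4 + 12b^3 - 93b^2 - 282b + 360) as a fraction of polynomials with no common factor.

Repeated division with remainder:
  -3b^4 - 15b^3 + 78b^2 + 360b = (-1)(3b^4 + 12b^3 - 93b^2 - 282b + 360) + (-3b^3 - 15b^2 + 78b + 360)
  3b^4 + 12b^3 - 93b^2 - 282b + 360 = (-b + 1)(-3b^3 - 15b^2 + 78b + 360) + (0)
Last nonzero remainder: -3b^3 - 15b^2 + 78b + 360. Dividing through by -3 gives the monic gcd b^3 + 5b^2 - 26b - 120.
Cancel b^3 + 5b^2 - 26b - 120 from numerator and denominator to get the reduced form.

(-b)/(b - 1)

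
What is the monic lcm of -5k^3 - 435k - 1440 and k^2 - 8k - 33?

k^4 - 11k^3 + 87k^2 - 669k - 3168

Euclidean algorithm in ℚ[k]:
  -5k^3 - 435k - 1440 = (-5k - 40)(k^2 - 8k - 33) + (-920k - 2760)
  k^2 - 8k - 33 = (-(1/920)k + 11/920)(-920k - 2760) + (0)
Last nonzero remainder: -920k - 2760. Dividing through by -920 gives the monic gcd k + 3.
Then lcm(f, g) = f·g / gcd(f, g); expanding and making the result monic gives the answer.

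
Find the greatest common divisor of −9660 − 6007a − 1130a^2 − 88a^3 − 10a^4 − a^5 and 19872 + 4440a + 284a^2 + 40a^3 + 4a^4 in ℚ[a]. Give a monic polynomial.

92 − 5a + a^2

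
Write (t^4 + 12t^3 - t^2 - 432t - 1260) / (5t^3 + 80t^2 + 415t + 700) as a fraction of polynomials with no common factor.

Repeated division with remainder:
  t^4 + 12t^3 - t^2 - 432t - 1260 = ((1/5)t - 4/5)(5t^3 + 80t^2 + 415t + 700) + (-20t^2 - 240t - 700)
  5t^3 + 80t^2 + 415t + 700 = (-(1/4)t - 1)(-20t^2 - 240t - 700) + (0)
Last nonzero remainder: -20t^2 - 240t - 700. Dividing through by -20 gives the monic gcd t^2 + 12t + 35.
Cancel t^2 + 12t + 35 from numerator and denominator to get the reduced form.

(t^2 - 36)/(5t + 20)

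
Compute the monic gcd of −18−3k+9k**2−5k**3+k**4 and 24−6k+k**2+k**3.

6−3k+k**2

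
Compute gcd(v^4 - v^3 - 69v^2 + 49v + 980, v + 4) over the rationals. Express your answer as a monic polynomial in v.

v + 4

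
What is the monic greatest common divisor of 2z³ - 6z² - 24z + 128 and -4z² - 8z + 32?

Apply the Euclidean algorithm:
  2z³ - 6z² - 24z + 128 = (-(1/2)z + 5/2)(-4z² - 8z + 32) + (12z + 48)
  -4z² - 8z + 32 = (-(1/3)z + 2/3)(12z + 48) + (0)
Last nonzero remainder: 12z + 48. Dividing through by 12 gives the monic gcd z + 4.

z + 4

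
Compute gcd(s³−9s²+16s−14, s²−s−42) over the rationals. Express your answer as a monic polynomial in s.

s−7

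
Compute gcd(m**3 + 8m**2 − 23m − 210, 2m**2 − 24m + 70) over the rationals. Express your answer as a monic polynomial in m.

m − 5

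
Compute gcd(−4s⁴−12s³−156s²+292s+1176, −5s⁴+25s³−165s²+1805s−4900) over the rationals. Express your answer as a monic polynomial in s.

s²+4s+49

Repeated division with remainder:
  −4s⁴−12s³−156s²+292s+1176 = (4/5)(−5s⁴+25s³−165s²+1805s−4900) + (−32s³−24s²−1152s+5096)
  −5s⁴+25s³−165s²+1805s−4900 = ((5/32)s−115/128)(−32s³−24s²−1152s+5096) + (−(105/16)s²−(105/4)s−5145/16)
  −32s³−24s²−1152s+5096 = ((512/105)s−1664/105)(−(105/16)s²−(105/4)s−5145/16) + (0)
Last nonzero remainder: −(105/16)s²−(105/4)s−5145/16. Dividing through by −105/16 gives the monic gcd s²+4s+49.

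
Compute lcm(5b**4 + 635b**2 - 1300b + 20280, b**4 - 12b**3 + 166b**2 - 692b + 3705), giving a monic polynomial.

b**6 - 8b**5 + 222b**4 - 1276b**3 + 18201b**2 - 57148b + 385320

By polynomial division,
  5b**4 + 635b**2 - 1300b + 20280 = (5)(b**4 - 12b**3 + 166b**2 - 692b + 3705) + (60b**3 - 195b**2 + 2160b + 1755)
  b**4 - 12b**3 + 166b**2 - 692b + 3705 = ((1/60)b - 7/48)(60b**3 - 195b**2 + 2160b + 1755) + ((1625/16)b**2 - (1625/4)b + 63375/16)
  60b**3 - 195b**2 + 2160b + 1755 = ((192/325)b + 144/325)((1625/16)b**2 - (1625/4)b + 63375/16) + (0)
Last nonzero remainder: (1625/16)b**2 - (1625/4)b + 63375/16. Dividing through by 1625/16 gives the monic gcd b**2 - 4b + 39.
Then lcm(f, g) = f·g / gcd(f, g); expanding and making the result monic gives the answer.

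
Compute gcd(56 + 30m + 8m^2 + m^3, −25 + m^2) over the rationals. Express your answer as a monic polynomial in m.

1

Euclidean algorithm in ℚ[m]:
  m^3 + 8m^2 + 30m + 56 = (m + 8)(m^2 − 25) + (55m + 256)
  m^2 − 25 = ((1/55)m − 256/3025)(55m + 256) + (−10089/3025)
  55m + 256 = (−(166375/10089)m − 774400/10089)(−10089/3025) + (0)
The last nonzero remainder is the constant −10089/3025, so the polynomials are coprime and gcd = 1.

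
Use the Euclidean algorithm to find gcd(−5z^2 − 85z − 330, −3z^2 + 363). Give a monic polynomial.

Euclidean algorithm in ℚ[z]:
  −5z^2 − 85z − 330 = (5/3)(−3z^2 + 363) + (−85z − 935)
  −3z^2 + 363 = ((3/85)z − 33/85)(−85z − 935) + (0)
Last nonzero remainder: −85z − 935. Dividing through by −85 gives the monic gcd z + 11.

z + 11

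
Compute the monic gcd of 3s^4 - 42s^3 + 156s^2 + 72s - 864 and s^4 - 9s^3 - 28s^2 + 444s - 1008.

By polynomial division,
  3s^4 - 42s^3 + 156s^2 + 72s - 864 = (3)(s^4 - 9s^3 - 28s^2 + 444s - 1008) + (-15s^3 + 240s^2 - 1260s + 2160)
  s^4 - 9s^3 - 28s^2 + 444s - 1008 = (-(1/15)s - 7/15)(-15s^3 + 240s^2 - 1260s + 2160) + (0)
Last nonzero remainder: -15s^3 + 240s^2 - 1260s + 2160. Dividing through by -15 gives the monic gcd s^3 - 16s^2 + 84s - 144.

s^3 - 16s^2 + 84s - 144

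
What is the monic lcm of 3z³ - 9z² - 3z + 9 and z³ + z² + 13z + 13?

z⁵ - 3z⁴ + 12z³ - 36z² - 13z + 39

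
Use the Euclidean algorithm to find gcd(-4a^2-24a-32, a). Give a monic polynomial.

1

Repeated division with remainder:
  -4a^2-24a-32 = (-4a-24)(a) + (-32)
  a = (-(1/32)a)(-32) + (0)
The last nonzero remainder is the constant -32, so the polynomials are coprime and gcd = 1.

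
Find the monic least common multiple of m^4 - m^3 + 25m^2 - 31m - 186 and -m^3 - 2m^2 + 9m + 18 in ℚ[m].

m^5 + 2m^4 + 22m^3 + 44m^2 - 279m - 558

Apply the Euclidean algorithm:
  m^4 - m^3 + 25m^2 - 31m - 186 = (-m + 3)(-m^3 - 2m^2 + 9m + 18) + (40m^2 - 40m - 240)
  -m^3 - 2m^2 + 9m + 18 = (-(1/40)m - 3/40)(40m^2 - 40m - 240) + (0)
Last nonzero remainder: 40m^2 - 40m - 240. Dividing through by 40 gives the monic gcd m^2 - m - 6.
Then lcm(f, g) = f·g / gcd(f, g); expanding and making the result monic gives the answer.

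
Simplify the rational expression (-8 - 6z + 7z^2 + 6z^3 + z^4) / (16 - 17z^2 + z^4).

Apply the Euclidean algorithm:
  z^4 + 6z^3 + 7z^2 - 6z - 8 = (z^4 - 17z^2 + 16) + (6z^3 + 24z^2 - 6z - 24)
  z^4 - 17z^2 + 16 = ((1/6)z - 2/3)(6z^3 + 24z^2 - 6z - 24) + (0)
Last nonzero remainder: 6z^3 + 24z^2 - 6z - 24. Dividing through by 6 gives the monic gcd z^3 + 4z^2 - z - 4.
Cancel z^3 + 4z^2 - z - 4 from numerator and denominator to get the reduced form.

(2 + z)/(-4 + z)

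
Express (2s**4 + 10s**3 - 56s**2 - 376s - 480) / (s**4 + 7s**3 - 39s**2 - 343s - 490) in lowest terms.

(2s**2 - 4s - 48)/(s**2 - 49)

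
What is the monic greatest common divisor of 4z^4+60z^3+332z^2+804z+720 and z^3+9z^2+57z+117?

z+3

Apply the Euclidean algorithm:
  4z^4+60z^3+332z^2+804z+720 = (4z+24)(z^3+9z^2+57z+117) + (−112z^2−1032z−2088)
  z^3+9z^2+57z+117 = (−(1/112)z+3/1568)(−112z^2−1032z−2088) + ((7905/196)z+23715/196)
  −112z^2−1032z−2088 = (−(21952/7905)z−45472/2635)((7905/196)z+23715/196) + (0)
Last nonzero remainder: (7905/196)z+23715/196. Dividing through by 7905/196 gives the monic gcd z+3.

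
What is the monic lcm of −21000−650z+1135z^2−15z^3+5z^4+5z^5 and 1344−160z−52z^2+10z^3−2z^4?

−16800−4720z+778z^2+215z^3+z^4+5z^5+z^6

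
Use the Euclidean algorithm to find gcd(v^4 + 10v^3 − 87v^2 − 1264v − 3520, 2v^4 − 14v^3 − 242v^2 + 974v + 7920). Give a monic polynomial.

v^3 + 2v^2 − 103v − 440

Repeated division with remainder:
  v^4 + 10v^3 − 87v^2 − 1264v − 3520 = (1/2)(2v^4 − 14v^3 − 242v^2 + 974v + 7920) + (17v^3 + 34v^2 − 1751v − 7480)
  2v^4 − 14v^3 − 242v^2 + 974v + 7920 = ((2/17)v − 18/17)(17v^3 + 34v^2 − 1751v − 7480) + (0)
Last nonzero remainder: 17v^3 + 34v^2 − 1751v − 7480. Dividing through by 17 gives the monic gcd v^3 + 2v^2 − 103v − 440.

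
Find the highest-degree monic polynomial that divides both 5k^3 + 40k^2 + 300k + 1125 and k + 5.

Euclidean algorithm in ℚ[k]:
  5k^3 + 40k^2 + 300k + 1125 = (5k^2 + 15k + 225)(k + 5) + (0)
The last nonzero remainder k + 5 is already monic.

k + 5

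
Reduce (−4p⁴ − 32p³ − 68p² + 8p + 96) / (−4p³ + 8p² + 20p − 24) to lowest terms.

(p² + 7p + 12)/(p − 3)

Euclidean algorithm in ℚ[p]:
  −4p⁴ − 32p³ − 68p² + 8p + 96 = (p + 10)(−4p³ + 8p² + 20p − 24) + (−168p² − 168p + 336)
  −4p³ + 8p² + 20p − 24 = ((1/42)p − 1/14)(−168p² − 168p + 336) + (0)
Last nonzero remainder: −168p² − 168p + 336. Dividing through by −168 gives the monic gcd p² + p − 2.
Cancel p² + p − 2 from numerator and denominator to get the reduced form.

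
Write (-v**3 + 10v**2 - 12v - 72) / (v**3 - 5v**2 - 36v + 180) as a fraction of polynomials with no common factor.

Euclidean algorithm in ℚ[v]:
  -v**3 + 10v**2 - 12v - 72 = (-1)(v**3 - 5v**2 - 36v + 180) + (5v**2 - 48v + 108)
  v**3 - 5v**2 - 36v + 180 = ((1/5)v + 23/25)(5v**2 - 48v + 108) + (-(336/25)v + 2016/25)
  5v**2 - 48v + 108 = (-(125/336)v + 75/56)(-(336/25)v + 2016/25) + (0)
Last nonzero remainder: -(336/25)v + 2016/25. Dividing through by -336/25 gives the monic gcd v - 6.
Cancel v - 6 from numerator and denominator to get the reduced form.

(-v**2 + 4v + 12)/(v**2 + v - 30)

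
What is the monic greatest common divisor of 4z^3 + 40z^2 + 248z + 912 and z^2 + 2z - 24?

z + 6

By polynomial division,
  4z^3 + 40z^2 + 248z + 912 = (4z + 32)(z^2 + 2z - 24) + (280z + 1680)
  z^2 + 2z - 24 = ((1/280)z - 1/70)(280z + 1680) + (0)
Last nonzero remainder: 280z + 1680. Dividing through by 280 gives the monic gcd z + 6.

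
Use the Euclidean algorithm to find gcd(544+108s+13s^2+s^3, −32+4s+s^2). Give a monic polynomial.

8+s

By polynomial division,
  s^3+13s^2+108s+544 = (s+9)(s^2+4s−32) + (104s+832)
  s^2+4s−32 = ((1/104)s−1/26)(104s+832) + (0)
Last nonzero remainder: 104s+832. Dividing through by 104 gives the monic gcd s+8.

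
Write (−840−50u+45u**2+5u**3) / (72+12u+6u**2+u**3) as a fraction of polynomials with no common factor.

(−140+15u+5u**2)/(12+u**2)

Apply the Euclidean algorithm:
  5u**3+45u**2−50u−840 = (5)(u**3+6u**2+12u+72) + (15u**2−110u−1200)
  u**3+6u**2+12u+72 = ((1/15)u+8/9)(15u**2−110u−1200) + ((1708/9)u+3416/3)
  15u**2−110u−1200 = ((135/1708)u−450/427)((1708/9)u+3416/3) + (0)
Last nonzero remainder: (1708/9)u+3416/3. Dividing through by 1708/9 gives the monic gcd u+6.
Cancel u+6 from numerator and denominator to get the reduced form.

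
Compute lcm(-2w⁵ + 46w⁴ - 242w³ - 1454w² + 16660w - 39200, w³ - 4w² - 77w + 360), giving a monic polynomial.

Euclidean algorithm in ℚ[w]:
  -2w⁵ + 46w⁴ - 242w³ - 1454w² + 16660w - 39200 = (-2w² + 38w - 244)(w³ - 4w² - 77w + 360) + (1216w² - 15808w + 48640)
  w³ - 4w² - 77w + 360 = ((1/1216)w + 9/1216)(1216w² - 15808w + 48640) + (0)
Last nonzero remainder: 1216w² - 15808w + 48640. Dividing through by 1216 gives the monic gcd w² - 13w + 40.
Then lcm(f, g) = f·g / gcd(f, g); expanding and making the result monic gives the answer.

w⁶ - 14w⁵ - 86w⁴ + 1816w³ - 1787w² - 55370w + 176400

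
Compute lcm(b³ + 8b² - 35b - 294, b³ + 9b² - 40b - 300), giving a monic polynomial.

By polynomial division,
  b³ + 8b² - 35b - 294 = (b³ + 9b² - 40b - 300) + (-b² + 5b + 6)
  b³ + 9b² - 40b - 300 = (-b - 14)(-b² + 5b + 6) + (36b - 216)
  -b² + 5b + 6 = (-(1/36)b - 1/36)(36b - 216) + (0)
Last nonzero remainder: 36b - 216. Dividing through by 36 gives the monic gcd b - 6.
Then lcm(f, g) = f·g / gcd(f, g); expanding and making the result monic gives the answer.

b⁵ + 23b⁴ + 135b³ - 419b² - 6160b - 14700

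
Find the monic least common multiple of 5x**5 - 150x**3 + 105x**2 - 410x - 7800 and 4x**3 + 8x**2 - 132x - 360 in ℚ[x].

By polynomial division,
  5x**5 - 150x**3 + 105x**2 - 410x - 7800 = ((5/4)x**2 - (5/2)x + 35/4)(4x**3 + 8x**2 - 132x - 360) + (155x**2 - 155x - 4650)
  4x**3 + 8x**2 - 132x - 360 = ((4/155)x + 12/155)(155x**2 - 155x - 4650) + (0)
Last nonzero remainder: 155x**2 - 155x - 4650. Dividing through by 155 gives the monic gcd x**2 - x - 30.
Then lcm(f, g) = f·g / gcd(f, g); expanding and making the result monic gives the answer.

x**6 + 3x**5 - 30x**4 - 69x**3 - 19x**2 - 1806x - 4680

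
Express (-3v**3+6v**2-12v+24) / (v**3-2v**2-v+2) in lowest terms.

Repeated division with remainder:
  -3v**3+6v**2-12v+24 = (-3)(v**3-2v**2-v+2) + (-15v+30)
  v**3-2v**2-v+2 = (-(1/15)v**2+1/15)(-15v+30) + (0)
Last nonzero remainder: -15v+30. Dividing through by -15 gives the monic gcd v-2.
Cancel v-2 from numerator and denominator to get the reduced form.

(-3v**2-12)/(v**2-1)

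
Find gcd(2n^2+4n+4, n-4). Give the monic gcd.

1

Apply the Euclidean algorithm:
  2n^2+4n+4 = (2n+12)(n-4) + (52)
  n-4 = ((1/52)n-1/13)(52) + (0)
The last nonzero remainder is the constant 52, so the polynomials are coprime and gcd = 1.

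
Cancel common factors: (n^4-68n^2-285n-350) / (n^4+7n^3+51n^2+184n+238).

(n^2-5n-50)/(n^2+2n+34)

Repeated division with remainder:
  n^4-68n^2-285n-350 = (n^4+7n^3+51n^2+184n+238) + (-7n^3-119n^2-469n-588)
  n^4+7n^3+51n^2+184n+238 = (-(1/7)n+10/7)(-7n^3-119n^2-469n-588) + (154n^2+770n+1078)
  -7n^3-119n^2-469n-588 = (-(1/22)n-6/11)(154n^2+770n+1078) + (0)
Last nonzero remainder: 154n^2+770n+1078. Dividing through by 154 gives the monic gcd n^2+5n+7.
Cancel n^2+5n+7 from numerator and denominator to get the reduced form.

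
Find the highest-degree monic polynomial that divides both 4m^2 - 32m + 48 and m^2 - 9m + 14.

m - 2

Apply the Euclidean algorithm:
  4m^2 - 32m + 48 = (4)(m^2 - 9m + 14) + (4m - 8)
  m^2 - 9m + 14 = ((1/4)m - 7/4)(4m - 8) + (0)
Last nonzero remainder: 4m - 8. Dividing through by 4 gives the monic gcd m - 2.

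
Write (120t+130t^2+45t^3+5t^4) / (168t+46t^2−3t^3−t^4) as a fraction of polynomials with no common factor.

Apply the Euclidean algorithm:
  5t^4+45t^3+130t^2+120t = (−5)(−t^4−3t^3+46t^2+168t) + (30t^3+360t^2+960t)
  −t^4−3t^3+46t^2+168t = (−(1/30)t+3/10)(30t^3+360t^2+960t) + (−30t^2−120t)
  30t^3+360t^2+960t = (−t−8)(−30t^2−120t) + (0)
Last nonzero remainder: −30t^2−120t. Dividing through by −30 gives the monic gcd t^2+4t.
Cancel t^2+4t from numerator and denominator to get the reduced form.

(−30−25t−5t^2)/(−42−t+t^2)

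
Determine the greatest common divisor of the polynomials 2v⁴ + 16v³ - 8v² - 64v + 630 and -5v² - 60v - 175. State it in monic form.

Repeated division with remainder:
  2v⁴ + 16v³ - 8v² - 64v + 630 = (-(2/5)v² + (8/5)v - 18/5)(-5v² - 60v - 175) + (0)
Last nonzero remainder: -5v² - 60v - 175. Dividing through by -5 gives the monic gcd v² + 12v + 35.

v² + 12v + 35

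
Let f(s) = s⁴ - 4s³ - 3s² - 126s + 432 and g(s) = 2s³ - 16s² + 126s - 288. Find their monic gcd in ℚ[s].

By polynomial division,
  s⁴ - 4s³ - 3s² - 126s + 432 = ((1/2)s + 2)(2s³ - 16s² + 126s - 288) + (-34s² - 234s + 1008)
  2s³ - 16s² + 126s - 288 = (-(1/17)s + 253/289)(-34s² - 234s + 1008) + ((112752/289)s - 338256/289)
  -34s² - 234s + 1008 = (-(4913/56376)s - 2023/2349)((112752/289)s - 338256/289) + (0)
Last nonzero remainder: (112752/289)s - 338256/289. Dividing through by 112752/289 gives the monic gcd s - 3.

s - 3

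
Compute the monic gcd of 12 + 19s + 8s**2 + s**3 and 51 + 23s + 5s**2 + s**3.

3 + s

Apply the Euclidean algorithm:
  s**3 + 8s**2 + 19s + 12 = (s**3 + 5s**2 + 23s + 51) + (3s**2 − 4s − 39)
  s**3 + 5s**2 + 23s + 51 = ((1/3)s + 19/9)(3s**2 − 4s − 39) + ((400/9)s + 400/3)
  3s**2 − 4s − 39 = ((27/400)s − 117/400)((400/9)s + 400/3) + (0)
Last nonzero remainder: (400/9)s + 400/3. Dividing through by 400/9 gives the monic gcd s + 3.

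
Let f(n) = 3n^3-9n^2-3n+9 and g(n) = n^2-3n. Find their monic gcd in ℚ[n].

Euclidean algorithm in ℚ[n]:
  3n^3-9n^2-3n+9 = (3n)(n^2-3n) + (-3n+9)
  n^2-3n = (-(1/3)n)(-3n+9) + (0)
Last nonzero remainder: -3n+9. Dividing through by -3 gives the monic gcd n-3.

n-3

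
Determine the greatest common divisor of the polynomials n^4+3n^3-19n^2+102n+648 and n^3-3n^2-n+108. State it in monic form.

By polynomial division,
  n^4+3n^3-19n^2+102n+648 = (n+6)(n^3-3n^2-n+108) + (0)
The last nonzero remainder n^3-3n^2-n+108 is already monic.

n^3-3n^2-n+108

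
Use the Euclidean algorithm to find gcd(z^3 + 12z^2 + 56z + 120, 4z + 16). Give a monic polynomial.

By polynomial division,
  z^3 + 12z^2 + 56z + 120 = ((1/4)z^2 + 2z + 6)(4z + 16) + (24)
  4z + 16 = ((1/6)z + 2/3)(24) + (0)
The last nonzero remainder is the constant 24, so the polynomials are coprime and gcd = 1.

1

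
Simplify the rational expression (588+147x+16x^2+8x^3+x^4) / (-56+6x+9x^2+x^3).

(21-3x+x^2)/(-2+x)

Repeated division with remainder:
  x^4+8x^3+16x^2+147x+588 = (x-1)(x^3+9x^2+6x-56) + (19x^2+209x+532)
  x^3+9x^2+6x-56 = ((1/19)x-2/19)(19x^2+209x+532) + (0)
Last nonzero remainder: 19x^2+209x+532. Dividing through by 19 gives the monic gcd x^2+11x+28.
Cancel x^2+11x+28 from numerator and denominator to get the reduced form.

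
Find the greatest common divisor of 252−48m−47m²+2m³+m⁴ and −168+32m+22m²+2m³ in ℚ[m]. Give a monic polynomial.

−14+5m+m²

Euclidean algorithm in ℚ[m]:
  m⁴+2m³−47m²−48m+252 = ((1/2)m−9/2)(2m³+22m²+32m−168) + (36m²+180m−504)
  2m³+22m²+32m−168 = ((1/18)m+1/3)(36m²+180m−504) + (0)
Last nonzero remainder: 36m²+180m−504. Dividing through by 36 gives the monic gcd m²+5m−14.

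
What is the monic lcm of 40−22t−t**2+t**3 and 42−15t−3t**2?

Apply the Euclidean algorithm:
  t**3−t**2−22t+40 = (−(1/3)t+2)(−3t**2−15t+42) + (22t−44)
  −3t**2−15t+42 = (−(3/22)t−21/22)(22t−44) + (0)
Last nonzero remainder: 22t−44. Dividing through by 22 gives the monic gcd t−2.
Then lcm(f, g) = f·g / gcd(f, g); expanding and making the result monic gives the answer.

280−114t−29t**2+6t**3+t**4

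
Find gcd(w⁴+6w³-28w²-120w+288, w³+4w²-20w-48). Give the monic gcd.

w²+2w-24

By polynomial division,
  w⁴+6w³-28w²-120w+288 = (w+2)(w³+4w²-20w-48) + (-16w²-32w+384)
  w³+4w²-20w-48 = (-(1/16)w-1/8)(-16w²-32w+384) + (0)
Last nonzero remainder: -16w²-32w+384. Dividing through by -16 gives the monic gcd w²+2w-24.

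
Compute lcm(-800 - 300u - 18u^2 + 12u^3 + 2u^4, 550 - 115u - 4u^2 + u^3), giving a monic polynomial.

44000 + 16100u + 440u^2 - 819u^3 - 113u^4 + 7u^5 + u^6

By polynomial division,
  2u^4 + 12u^3 - 18u^2 - 300u - 800 = (2u + 20)(u^3 - 4u^2 - 115u + 550) + (292u^2 + 900u - 11800)
  u^3 - 4u^2 - 115u + 550 = ((1/292)u - 517/21316)(292u^2 + 900u - 11800) + (-(281160/5329)u + 1405800/5329)
  292u^2 + 900u - 11800 = (-(389017/70290)u - 314411/7029)(-(281160/5329)u + 1405800/5329) + (0)
Last nonzero remainder: -(281160/5329)u + 1405800/5329. Dividing through by -281160/5329 gives the monic gcd u - 5.
Then lcm(f, g) = f·g / gcd(f, g); expanding and making the result monic gives the answer.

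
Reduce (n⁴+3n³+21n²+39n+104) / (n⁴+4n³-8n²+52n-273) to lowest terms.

Repeated division with remainder:
  n⁴+3n³+21n²+39n+104 = (n⁴+4n³-8n²+52n-273) + (-n³+29n²-13n+377)
  n⁴+4n³-8n²+52n-273 = (-n-33)(-n³+29n²-13n+377) + (936n²+12168)
  -n³+29n²-13n+377 = (-(1/936)n+29/936)(936n²+12168) + (0)
Last nonzero remainder: 936n²+12168. Dividing through by 936 gives the monic gcd n²+13.
Cancel n²+13 from numerator and denominator to get the reduced form.

(n²+3n+8)/(n²+4n-21)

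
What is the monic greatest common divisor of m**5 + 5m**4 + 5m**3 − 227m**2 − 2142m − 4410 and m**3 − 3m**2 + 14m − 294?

m**3 − 3m**2 + 14m − 294

Apply the Euclidean algorithm:
  m**5 + 5m**4 + 5m**3 − 227m**2 − 2142m − 4410 = (m**2 + 8m + 15)(m**3 − 3m**2 + 14m − 294) + (0)
The last nonzero remainder m**3 − 3m**2 + 14m − 294 is already monic.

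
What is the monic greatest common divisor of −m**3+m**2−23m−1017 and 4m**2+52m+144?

By polynomial division,
  −m**3+m**2−23m−1017 = (−(1/4)m+7/2)(4m**2+52m+144) + (−169m−1521)
  4m**2+52m+144 = (−(4/169)m−16/169)(−169m−1521) + (0)
Last nonzero remainder: −169m−1521. Dividing through by −169 gives the monic gcd m+9.

m+9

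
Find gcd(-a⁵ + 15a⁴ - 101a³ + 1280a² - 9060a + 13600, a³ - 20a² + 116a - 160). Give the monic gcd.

a³ - 20a² + 116a - 160

Repeated division with remainder:
  -a⁵ + 15a⁴ - 101a³ + 1280a² - 9060a + 13600 = (-a² - 5a - 85)(a³ - 20a² + 116a - 160) + (0)
The last nonzero remainder a³ - 20a² + 116a - 160 is already monic.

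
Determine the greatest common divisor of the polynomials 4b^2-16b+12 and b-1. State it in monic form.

b-1

Apply the Euclidean algorithm:
  4b^2-16b+12 = (4b-12)(b-1) + (0)
The last nonzero remainder b-1 is already monic.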